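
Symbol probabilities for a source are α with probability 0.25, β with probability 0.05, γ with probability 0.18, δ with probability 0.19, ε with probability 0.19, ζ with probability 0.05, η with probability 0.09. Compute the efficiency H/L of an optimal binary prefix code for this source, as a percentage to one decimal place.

97.8%

Entropy H = −Σ p log₂ p ≈ 2.6006 bits.
Huffman merges: 1/20+1/20→1/10; 9/100+1/10→19/100; 9/50+19/100→37/100; 19/100+19/100→19/50; 1/4+37/100→31/50; 19/50+31/50→1. L = 133/50 ≈ 2.6600.
Efficiency = H/L = 2.6006/2.6600 = 97.8%.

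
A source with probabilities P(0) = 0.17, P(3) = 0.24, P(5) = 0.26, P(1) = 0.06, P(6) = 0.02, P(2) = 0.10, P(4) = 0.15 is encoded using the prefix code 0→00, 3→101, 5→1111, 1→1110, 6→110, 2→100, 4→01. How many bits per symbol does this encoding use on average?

L̄ = Σ pᵢ·ℓᵢ = 0.17·2 + 0.24·3 + 0.26·4 + 0.06·4 + 0.02·3 + 0.10·3 + 0.15·2 = 3 bits/symbol.

3 bits/symbol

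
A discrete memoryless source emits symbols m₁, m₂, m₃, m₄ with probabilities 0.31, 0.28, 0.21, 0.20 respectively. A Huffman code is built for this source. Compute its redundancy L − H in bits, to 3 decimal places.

Entropy H = −Σ p log₂ p ≈ 1.9752 bits.
Huffman merges: 1/5+21/100→41/100; 7/25+31/100→59/100; 41/100+59/100→1. L = 2 ≈ 2.0000.
L − H = 2.0000 − 1.9752 = 0.025 bits.

0.025 bits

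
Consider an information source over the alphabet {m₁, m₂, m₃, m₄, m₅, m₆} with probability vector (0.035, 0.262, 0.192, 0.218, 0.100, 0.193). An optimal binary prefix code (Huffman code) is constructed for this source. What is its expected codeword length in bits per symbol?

Repeatedly combine the two least-probable nodes; the expected code length is the sum of the merged weights.
merge 7/200 + 1/10 → 27/200
merge 27/200 + 24/125 → 327/1000
merge 193/1000 + 109/500 → 411/1000
merge 131/500 + 327/1000 → 589/1000
merge 411/1000 + 589/1000 → 1
L = 27/200 + 327/1000 + 411/1000 + 589/1000 + 1 = 1231/500 = 2.462 bits/symbol.

2.462 bits/symbol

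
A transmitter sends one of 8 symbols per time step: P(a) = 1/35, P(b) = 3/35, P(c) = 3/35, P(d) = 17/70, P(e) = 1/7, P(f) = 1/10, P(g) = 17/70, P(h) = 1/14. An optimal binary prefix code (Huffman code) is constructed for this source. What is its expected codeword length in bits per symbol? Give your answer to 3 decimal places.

Repeatedly combine the two least-probable nodes; the expected code length is the sum of the merged weights.
merge 1/35 + 1/14 → 1/10
merge 3/35 + 3/35 → 6/35
merge 1/10 + 1/10 → 1/5
merge 1/7 + 6/35 → 11/35
merge 1/5 + 17/70 → 31/70
merge 17/70 + 11/35 → 39/70
merge 31/70 + 39/70 → 1
L = 1/10 + 6/35 + 1/5 + 11/35 + 31/70 + 39/70 + 1 = 39/14 ≈ 2.786 bits/symbol.

2.786 bits/symbol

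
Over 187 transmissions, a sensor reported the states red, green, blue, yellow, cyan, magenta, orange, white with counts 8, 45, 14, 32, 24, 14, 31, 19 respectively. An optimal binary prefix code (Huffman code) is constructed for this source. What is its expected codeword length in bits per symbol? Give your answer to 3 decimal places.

Probabilities are the counts divided by 187.
Repeatedly combine the two least-probable nodes; the expected code length is the sum of the merged weights.
merge 8/187 + 14/187 → 2/17
merge 14/187 + 19/187 → 3/17
merge 2/17 + 24/187 → 46/187
merge 31/187 + 32/187 → 63/187
merge 3/17 + 45/187 → 78/187
merge 46/187 + 63/187 → 109/187
merge 78/187 + 109/187 → 1
L = 2/17 + 3/17 + 46/187 + 63/187 + 78/187 + 109/187 + 1 = 538/187 ≈ 2.877 bits/symbol.

2.877 bits/symbol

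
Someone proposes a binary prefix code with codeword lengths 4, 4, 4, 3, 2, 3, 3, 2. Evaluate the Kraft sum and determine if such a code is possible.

With common denominator 2^4 = 16: Σ 2^(−ℓᵢ) = 1/16 + 1/16 + 1/16 + 2/16 + 4/16 + 2/16 + 2/16 + 4/16 = 17/16 = 1.0625.
Kraft's inequality requires Σ ≤ 1; here Σ = 1.0625 > 1, so no such prefix code exists.

1.0625; no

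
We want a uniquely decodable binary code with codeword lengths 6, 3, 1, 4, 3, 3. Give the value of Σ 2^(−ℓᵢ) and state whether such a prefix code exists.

With common denominator 2^6 = 64: Σ 2^(−ℓᵢ) = 1/64 + 8/64 + 32/64 + 4/64 + 8/64 + 8/64 = 61/64 = 0.953125.
Kraft's inequality requires Σ ≤ 1; here Σ = 0.953125 ≤ 1, so such a prefix code exists.

0.953125; yes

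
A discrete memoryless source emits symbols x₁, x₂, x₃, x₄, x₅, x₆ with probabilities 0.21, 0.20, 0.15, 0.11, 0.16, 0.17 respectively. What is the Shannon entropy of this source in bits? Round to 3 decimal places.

H = −Σ pᵢ log₂ pᵢ.
−0.21·log₂(0.21) = 0.4728
−0.20·log₂(0.20) = 0.4644
−0.15·log₂(0.15) = 0.4105
−0.11·log₂(0.11) = 0.3503
−0.16·log₂(0.16) = 0.4230
−0.17·log₂(0.17) = 0.4346
Sum ≈ 2.5556 → 2.556 bits.

2.556 bits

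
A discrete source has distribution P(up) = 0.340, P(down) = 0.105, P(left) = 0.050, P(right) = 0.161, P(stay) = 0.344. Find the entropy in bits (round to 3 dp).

H = −Σ pᵢ log₂ pᵢ.
−0.340·log₂(0.340) = 0.5292
−0.105·log₂(0.105) = 0.3414
−0.050·log₂(0.050) = 0.2161
−0.161·log₂(0.161) = 0.4242
−0.344·log₂(0.344) = 0.5296
Sum ≈ 2.0405 → 2.040 bits.

2.040 bits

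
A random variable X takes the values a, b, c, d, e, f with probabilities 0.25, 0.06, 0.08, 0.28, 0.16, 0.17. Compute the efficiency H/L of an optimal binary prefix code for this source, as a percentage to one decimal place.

Entropy H = −Σ p log₂ p ≈ 2.4069 bits.
Huffman merges: 3/50+2/25→7/50; 7/50+4/25→3/10; 17/100+1/4→21/50; 7/25+3/10→29/50; 21/50+29/50→1. L = 61/25 ≈ 2.4400.
Efficiency = H/L = 2.4069/2.4400 = 98.6%.

98.6%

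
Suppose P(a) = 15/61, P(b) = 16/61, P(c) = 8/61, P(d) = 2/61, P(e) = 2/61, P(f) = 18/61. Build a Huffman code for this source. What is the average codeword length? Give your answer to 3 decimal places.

2.262 bits/symbol

Repeatedly combine the two least-probable nodes; the expected code length is the sum of the merged weights.
merge 2/61 + 2/61 → 4/61
merge 4/61 + 8/61 → 12/61
merge 12/61 + 15/61 → 27/61
merge 16/61 + 18/61 → 34/61
merge 27/61 + 34/61 → 1
L = 4/61 + 12/61 + 27/61 + 34/61 + 1 = 138/61 ≈ 2.262 bits/symbol.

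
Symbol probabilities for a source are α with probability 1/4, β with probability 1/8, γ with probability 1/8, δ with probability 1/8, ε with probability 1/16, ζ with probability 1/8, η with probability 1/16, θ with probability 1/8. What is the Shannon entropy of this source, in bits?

Each probability is a power of 1/2, so log₂(1/p) is an integer.
H = Σ p·log₂(1/p) = 1/4·2 + 1/8·3 + 1/8·3 + 1/8·3 + 1/16·4 + 1/8·3 + 1/16·4 + 1/8·3 = 2.875 bits.

2.875 bits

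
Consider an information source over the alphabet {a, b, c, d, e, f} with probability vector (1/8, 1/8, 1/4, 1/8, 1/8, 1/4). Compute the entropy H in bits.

2.5 bits

Each probability is a power of 1/2, so log₂(1/p) is an integer.
H = Σ p·log₂(1/p) = 1/8·3 + 1/8·3 + 1/4·2 + 1/8·3 + 1/8·3 + 1/4·2 = 2.5 bits.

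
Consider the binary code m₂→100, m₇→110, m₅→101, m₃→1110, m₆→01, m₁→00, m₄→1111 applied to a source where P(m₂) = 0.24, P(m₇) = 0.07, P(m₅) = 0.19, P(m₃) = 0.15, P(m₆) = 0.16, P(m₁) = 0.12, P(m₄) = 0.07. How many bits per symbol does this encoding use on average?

L̄ = Σ pᵢ·ℓᵢ = 0.24·3 + 0.07·3 + 0.19·3 + 0.15·4 + 0.16·2 + 0.12·2 + 0.07·4 = 2.94 bits/symbol.

2.94 bits/symbol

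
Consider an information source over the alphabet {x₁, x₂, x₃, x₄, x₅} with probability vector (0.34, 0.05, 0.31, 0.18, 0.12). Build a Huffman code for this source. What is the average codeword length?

Repeatedly combine the two least-probable nodes; the expected code length is the sum of the merged weights.
merge 1/20 + 3/25 → 17/100
merge 17/100 + 9/50 → 7/20
merge 31/100 + 17/50 → 13/20
merge 7/20 + 13/20 → 1
L = 17/100 + 7/20 + 13/20 + 1 = 217/100 = 2.17 bits/symbol.

2.17 bits/symbol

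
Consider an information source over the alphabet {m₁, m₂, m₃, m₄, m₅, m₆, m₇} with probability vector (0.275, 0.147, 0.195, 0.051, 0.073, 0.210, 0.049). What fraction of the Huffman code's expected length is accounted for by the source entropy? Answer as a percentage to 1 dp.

Entropy H = −Σ p log₂ p ≈ 2.5593 bits.
Huffman merges: 49/1000+51/1000→1/10; 73/1000+1/10→173/1000; 147/1000+173/1000→8/25; 39/200+21/100→81/200; 11/40+8/25→119/200; 81/200+119/200→1. L = 2593/1000 ≈ 2.5930.
Efficiency = H/L = 2.5593/2.5930 = 98.7%.

98.7%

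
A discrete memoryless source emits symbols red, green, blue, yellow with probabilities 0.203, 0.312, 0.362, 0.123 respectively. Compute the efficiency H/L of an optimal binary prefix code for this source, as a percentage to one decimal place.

Entropy H = −Σ p log₂ p ≈ 1.8938 bits.
Huffman merges: 123/1000+203/1000→163/500; 39/125+163/500→319/500; 181/500+319/500→1. L = 491/250 ≈ 1.9640.
Efficiency = H/L = 1.8938/1.9640 = 96.4%.

96.4%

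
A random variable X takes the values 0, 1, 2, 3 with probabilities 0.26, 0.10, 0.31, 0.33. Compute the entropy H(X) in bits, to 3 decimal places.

1.889 bits

H = −Σ pᵢ log₂ pᵢ.
−0.26·log₂(0.26) = 0.5053
−0.10·log₂(0.10) = 0.3322
−0.31·log₂(0.31) = 0.5238
−0.33·log₂(0.33) = 0.5278
Sum ≈ 1.8891 → 1.889 bits.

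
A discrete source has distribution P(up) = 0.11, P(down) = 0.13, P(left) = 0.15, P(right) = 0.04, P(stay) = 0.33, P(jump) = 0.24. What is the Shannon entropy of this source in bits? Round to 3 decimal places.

2.351 bits

H = −Σ pᵢ log₂ pᵢ.
−0.11·log₂(0.11) = 0.3503
−0.13·log₂(0.13) = 0.3826
−0.15·log₂(0.15) = 0.4105
−0.04·log₂(0.04) = 0.1858
−0.33·log₂(0.33) = 0.5278
−0.24·log₂(0.24) = 0.4941
Sum ≈ 2.3512 → 2.351 bits.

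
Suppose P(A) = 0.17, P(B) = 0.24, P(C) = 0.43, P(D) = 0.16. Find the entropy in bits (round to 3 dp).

1.875 bits

H = −Σ pᵢ log₂ pᵢ.
−0.17·log₂(0.17) = 0.4346
−0.24·log₂(0.24) = 0.4941
−0.43·log₂(0.43) = 0.5236
−0.16·log₂(0.16) = 0.4230
Sum ≈ 1.8753 → 1.875 bits.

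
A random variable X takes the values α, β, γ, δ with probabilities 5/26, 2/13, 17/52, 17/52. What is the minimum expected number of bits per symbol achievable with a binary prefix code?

Repeatedly combine the two least-probable nodes; the expected code length is the sum of the merged weights.
merge 2/13 + 5/26 → 9/26
merge 17/52 + 17/52 → 17/26
merge 9/26 + 17/26 → 1
L = 9/26 + 17/26 + 1 = 2 bits/symbol.

2 bits/symbol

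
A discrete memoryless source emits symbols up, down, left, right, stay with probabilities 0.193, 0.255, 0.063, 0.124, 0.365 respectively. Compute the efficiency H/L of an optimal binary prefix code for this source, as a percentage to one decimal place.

96.8%

Entropy H = −Σ p log₂ p ≈ 2.1162 bits.
Huffman merges: 63/1000+31/250→187/1000; 187/1000+193/1000→19/50; 51/200+73/200→31/50; 19/50+31/50→1. L = 2187/1000 ≈ 2.1870.
Efficiency = H/L = 2.1162/2.1870 = 96.8%.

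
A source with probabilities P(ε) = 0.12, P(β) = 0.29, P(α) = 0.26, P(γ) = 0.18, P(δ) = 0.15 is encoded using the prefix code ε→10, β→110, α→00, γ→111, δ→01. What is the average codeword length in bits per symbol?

2.47 bits/symbol

L̄ = Σ pᵢ·ℓᵢ = 0.12·2 + 0.29·3 + 0.26·2 + 0.18·3 + 0.15·2 = 2.47 bits/symbol.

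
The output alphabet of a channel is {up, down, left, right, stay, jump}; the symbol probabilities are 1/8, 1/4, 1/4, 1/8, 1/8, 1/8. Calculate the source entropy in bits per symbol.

2.5 bits

Each probability is a power of 1/2, so log₂(1/p) is an integer.
H = Σ p·log₂(1/p) = 1/8·3 + 1/4·2 + 1/4·2 + 1/8·3 + 1/8·3 + 1/8·3 = 2.5 bits.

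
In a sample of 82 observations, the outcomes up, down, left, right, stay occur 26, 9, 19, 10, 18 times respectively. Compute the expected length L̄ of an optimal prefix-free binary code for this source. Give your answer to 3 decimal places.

2.232 bits/symbol

Probabilities are the counts divided by 82.
Repeatedly combine the two least-probable nodes; the expected code length is the sum of the merged weights.
merge 9/82 + 5/41 → 19/82
merge 9/41 + 19/82 → 37/82
merge 19/82 + 13/41 → 45/82
merge 37/82 + 45/82 → 1
L = 19/82 + 37/82 + 45/82 + 1 = 183/82 ≈ 2.232 bits/symbol.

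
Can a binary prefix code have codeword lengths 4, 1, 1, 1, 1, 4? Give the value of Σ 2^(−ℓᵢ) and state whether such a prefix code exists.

With common denominator 2^4 = 16: Σ 2^(−ℓᵢ) = 1/16 + 8/16 + 8/16 + 8/16 + 8/16 + 1/16 = 34/16 = 2.125.
Kraft's inequality requires Σ ≤ 1; here Σ = 2.125 > 1, so no such prefix code exists.

2.125; no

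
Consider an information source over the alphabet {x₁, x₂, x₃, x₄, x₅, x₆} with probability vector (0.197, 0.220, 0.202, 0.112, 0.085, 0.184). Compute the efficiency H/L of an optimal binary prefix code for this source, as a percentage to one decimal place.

Entropy H = −Σ p log₂ p ≈ 2.5138 bits.
Huffman merges: 17/200+14/125→197/1000; 23/125+197/1000→381/1000; 197/1000+101/500→399/1000; 11/50+381/1000→601/1000; 399/1000+601/1000→1. L = 1289/500 ≈ 2.5780.
Efficiency = H/L = 2.5138/2.5780 = 97.5%.

97.5%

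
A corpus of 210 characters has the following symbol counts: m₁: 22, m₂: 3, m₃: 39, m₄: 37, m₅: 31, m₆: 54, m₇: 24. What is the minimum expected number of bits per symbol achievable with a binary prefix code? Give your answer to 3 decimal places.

Probabilities are the counts divided by 210.
Repeatedly combine the two least-probable nodes; the expected code length is the sum of the merged weights.
merge 1/70 + 11/105 → 5/42
merge 4/35 + 5/42 → 7/30
merge 31/210 + 37/210 → 34/105
merge 13/70 + 7/30 → 44/105
merge 9/35 + 34/105 → 61/105
merge 44/105 + 61/105 → 1
L = 5/42 + 7/30 + 34/105 + 44/105 + 61/105 + 1 = 281/105 ≈ 2.676 bits/symbol.

2.676 bits/symbol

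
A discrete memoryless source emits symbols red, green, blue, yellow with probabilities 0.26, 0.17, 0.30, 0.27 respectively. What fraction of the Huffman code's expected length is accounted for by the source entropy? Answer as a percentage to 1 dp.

98.5%

Entropy H = −Σ p log₂ p ≈ 1.9710 bits.
Huffman merges: 17/100+13/50→43/100; 27/100+3/10→57/100; 43/100+57/100→1. L = 2 ≈ 2.0000.
Efficiency = H/L = 1.9710/2.0000 = 98.5%.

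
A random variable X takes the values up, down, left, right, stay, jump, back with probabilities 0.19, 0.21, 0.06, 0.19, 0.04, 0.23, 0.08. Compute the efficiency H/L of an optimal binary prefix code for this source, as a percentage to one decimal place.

Entropy H = −Σ p log₂ p ≈ 2.5917 bits.
Huffman merges: 1/25+3/50→1/10; 2/25+1/10→9/50; 9/50+19/100→37/100; 19/100+21/100→2/5; 23/100+37/100→3/5; 2/5+3/5→1. L = 53/20 ≈ 2.6500.
Efficiency = H/L = 2.5917/2.6500 = 97.8%.

97.8%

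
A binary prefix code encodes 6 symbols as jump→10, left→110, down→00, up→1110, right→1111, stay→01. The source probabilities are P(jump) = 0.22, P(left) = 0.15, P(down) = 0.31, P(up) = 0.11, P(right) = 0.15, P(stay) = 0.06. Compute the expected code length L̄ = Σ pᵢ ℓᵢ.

2.67 bits/symbol

L̄ = Σ pᵢ·ℓᵢ = 0.22·2 + 0.15·3 + 0.31·2 + 0.11·4 + 0.15·4 + 0.06·2 = 2.67 bits/symbol.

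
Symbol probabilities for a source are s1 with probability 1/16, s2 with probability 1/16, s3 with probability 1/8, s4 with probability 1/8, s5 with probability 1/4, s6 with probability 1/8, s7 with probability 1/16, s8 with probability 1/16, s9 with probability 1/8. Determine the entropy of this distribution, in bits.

3 bits

Each probability is a power of 1/2, so log₂(1/p) is an integer.
H = Σ p·log₂(1/p) = 1/16·4 + 1/16·4 + 1/8·3 + 1/8·3 + 1/4·2 + 1/8·3 + 1/16·4 + 1/16·4 + 1/8·3 = 3 bits.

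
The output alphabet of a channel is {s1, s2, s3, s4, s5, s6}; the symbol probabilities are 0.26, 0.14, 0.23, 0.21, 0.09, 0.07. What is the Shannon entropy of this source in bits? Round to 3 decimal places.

2.444 bits

H = −Σ pᵢ log₂ pᵢ.
−0.26·log₂(0.26) = 0.5053
−0.14·log₂(0.14) = 0.3971
−0.23·log₂(0.23) = 0.4877
−0.21·log₂(0.21) = 0.4728
−0.09·log₂(0.09) = 0.3127
−0.07·log₂(0.07) = 0.2686
Sum ≈ 2.4441 → 2.444 bits.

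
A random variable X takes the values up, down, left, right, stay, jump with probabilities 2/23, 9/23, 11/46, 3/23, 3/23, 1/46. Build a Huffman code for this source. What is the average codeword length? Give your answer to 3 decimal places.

2.326 bits/symbol

Repeatedly combine the two least-probable nodes; the expected code length is the sum of the merged weights.
merge 1/46 + 2/23 → 5/46
merge 5/46 + 3/23 → 11/46
merge 3/23 + 11/46 → 17/46
merge 11/46 + 17/46 → 14/23
merge 9/23 + 14/23 → 1
L = 5/46 + 11/46 + 17/46 + 14/23 + 1 = 107/46 ≈ 2.326 bits/symbol.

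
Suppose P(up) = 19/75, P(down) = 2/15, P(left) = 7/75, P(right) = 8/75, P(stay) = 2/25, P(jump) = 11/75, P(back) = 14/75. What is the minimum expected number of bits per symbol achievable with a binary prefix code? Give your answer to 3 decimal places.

2.733 bits/symbol

Repeatedly combine the two least-probable nodes; the expected code length is the sum of the merged weights.
merge 2/25 + 7/75 → 13/75
merge 8/75 + 2/15 → 6/25
merge 11/75 + 13/75 → 8/25
merge 14/75 + 6/25 → 32/75
merge 19/75 + 8/25 → 43/75
merge 32/75 + 43/75 → 1
L = 13/75 + 6/25 + 8/25 + 32/75 + 43/75 + 1 = 41/15 ≈ 2.733 bits/symbol.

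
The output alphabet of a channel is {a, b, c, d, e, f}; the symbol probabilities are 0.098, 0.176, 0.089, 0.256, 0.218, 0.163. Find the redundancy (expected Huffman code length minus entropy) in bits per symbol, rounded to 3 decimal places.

Entropy H = −Σ p log₂ p ≈ 2.4890 bits.
Huffman merges: 89/1000+49/500→187/1000; 163/1000+22/125→339/1000; 187/1000+109/500→81/200; 32/125+339/1000→119/200; 81/200+119/200→1. L = 1263/500 ≈ 2.5260.
L − H = 2.5260 − 2.4890 = 0.037 bits.

0.037 bits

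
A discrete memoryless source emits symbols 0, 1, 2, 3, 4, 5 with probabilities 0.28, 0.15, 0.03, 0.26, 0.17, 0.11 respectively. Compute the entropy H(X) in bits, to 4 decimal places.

H = −Σ pᵢ log₂ pᵢ.
−0.28·log₂(0.28) = 0.5142
−0.15·log₂(0.15) = 0.4105
−0.03·log₂(0.03) = 0.1518
−0.26·log₂(0.26) = 0.5053
−0.17·log₂(0.17) = 0.4346
−0.11·log₂(0.11) = 0.3503
Sum ≈ 2.3667 → 2.3667 bits.

2.3667 bits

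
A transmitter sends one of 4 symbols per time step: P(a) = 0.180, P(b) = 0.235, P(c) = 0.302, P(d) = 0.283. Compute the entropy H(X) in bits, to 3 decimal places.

H = −Σ pᵢ log₂ pᵢ.
−0.180·log₂(0.180) = 0.4453
−0.235·log₂(0.235) = 0.4910
−0.302·log₂(0.302) = 0.5217
−0.283·log₂(0.283) = 0.5154
Sum ≈ 1.9733 → 1.973 bits.

1.973 bits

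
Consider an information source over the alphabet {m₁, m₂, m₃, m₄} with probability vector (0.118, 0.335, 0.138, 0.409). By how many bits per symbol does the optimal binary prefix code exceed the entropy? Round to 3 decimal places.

0.033 bits

Entropy H = −Σ p log₂ p ≈ 1.8142 bits.
Huffman merges: 59/500+69/500→32/125; 32/125+67/200→591/1000; 409/1000+591/1000→1. L = 1847/1000 ≈ 1.8470.
L − H = 1.8470 − 1.8142 = 0.033 bits.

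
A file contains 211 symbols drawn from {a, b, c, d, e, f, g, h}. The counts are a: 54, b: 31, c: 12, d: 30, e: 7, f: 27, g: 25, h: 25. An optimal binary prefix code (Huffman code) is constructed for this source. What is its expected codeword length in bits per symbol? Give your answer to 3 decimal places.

2.834 bits/symbol

Probabilities are the counts divided by 211.
Repeatedly combine the two least-probable nodes; the expected code length is the sum of the merged weights.
merge 7/211 + 12/211 → 19/211
merge 19/211 + 25/211 → 44/211
merge 25/211 + 27/211 → 52/211
merge 30/211 + 31/211 → 61/211
merge 44/211 + 52/211 → 96/211
merge 54/211 + 61/211 → 115/211
merge 96/211 + 115/211 → 1
L = 19/211 + 44/211 + 52/211 + 61/211 + 96/211 + 115/211 + 1 = 598/211 ≈ 2.834 bits/symbol.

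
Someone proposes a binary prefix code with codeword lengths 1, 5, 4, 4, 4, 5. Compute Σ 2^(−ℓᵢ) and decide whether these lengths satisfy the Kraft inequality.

0.75; yes

With common denominator 2^5 = 32: Σ 2^(−ℓᵢ) = 16/32 + 1/32 + 2/32 + 2/32 + 2/32 + 1/32 = 24/32 = 0.75.
Kraft's inequality requires Σ ≤ 1; here Σ = 0.75 ≤ 1, so such a prefix code exists.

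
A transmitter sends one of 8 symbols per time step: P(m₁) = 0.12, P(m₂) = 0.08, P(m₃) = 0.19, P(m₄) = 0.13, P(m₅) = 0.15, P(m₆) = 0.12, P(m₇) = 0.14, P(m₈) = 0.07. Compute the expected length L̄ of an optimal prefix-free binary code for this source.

Repeatedly combine the two least-probable nodes; the expected code length is the sum of the merged weights.
merge 7/100 + 2/25 → 3/20
merge 3/25 + 3/25 → 6/25
merge 13/100 + 7/50 → 27/100
merge 3/20 + 3/20 → 3/10
merge 19/100 + 6/25 → 43/100
merge 27/100 + 3/10 → 57/100
merge 43/100 + 57/100 → 1
L = 3/20 + 6/25 + 27/100 + 3/10 + 43/100 + 57/100 + 1 = 74/25 = 2.96 bits/symbol.

2.96 bits/symbol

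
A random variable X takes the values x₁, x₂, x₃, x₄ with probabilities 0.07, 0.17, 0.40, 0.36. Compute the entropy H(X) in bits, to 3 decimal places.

H = −Σ pᵢ log₂ pᵢ.
−0.07·log₂(0.07) = 0.2686
−0.17·log₂(0.17) = 0.4346
−0.40·log₂(0.40) = 0.5288
−0.36·log₂(0.36) = 0.5306
Sum ≈ 1.7625 → 1.763 bits.

1.763 bits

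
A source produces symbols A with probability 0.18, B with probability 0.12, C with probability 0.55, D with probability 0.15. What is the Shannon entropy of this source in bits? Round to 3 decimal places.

H = −Σ pᵢ log₂ pᵢ.
−0.18·log₂(0.18) = 0.4453
−0.12·log₂(0.12) = 0.3671
−0.55·log₂(0.55) = 0.4744
−0.15·log₂(0.15) = 0.4105
Sum ≈ 1.6973 → 1.697 bits.

1.697 bits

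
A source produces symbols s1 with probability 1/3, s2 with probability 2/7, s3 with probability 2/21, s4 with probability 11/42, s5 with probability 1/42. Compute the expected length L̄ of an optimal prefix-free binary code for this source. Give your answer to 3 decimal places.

Repeatedly combine the two least-probable nodes; the expected code length is the sum of the merged weights.
merge 1/42 + 2/21 → 5/42
merge 5/42 + 11/42 → 8/21
merge 2/7 + 1/3 → 13/21
merge 8/21 + 13/21 → 1
L = 5/42 + 8/21 + 13/21 + 1 = 89/42 ≈ 2.119 bits/symbol.

2.119 bits/symbol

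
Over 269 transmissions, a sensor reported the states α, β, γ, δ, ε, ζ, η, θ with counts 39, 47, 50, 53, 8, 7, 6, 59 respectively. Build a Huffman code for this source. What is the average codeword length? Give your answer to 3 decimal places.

Probabilities are the counts divided by 269.
Repeatedly combine the two least-probable nodes; the expected code length is the sum of the merged weights.
merge 6/269 + 7/269 → 13/269
merge 8/269 + 13/269 → 21/269
merge 21/269 + 39/269 → 60/269
merge 47/269 + 50/269 → 97/269
merge 53/269 + 59/269 → 112/269
merge 60/269 + 97/269 → 157/269
merge 112/269 + 157/269 → 1
L = 13/269 + 21/269 + 60/269 + 97/269 + 112/269 + 157/269 + 1 = 729/269 ≈ 2.710 bits/symbol.

2.710 bits/symbol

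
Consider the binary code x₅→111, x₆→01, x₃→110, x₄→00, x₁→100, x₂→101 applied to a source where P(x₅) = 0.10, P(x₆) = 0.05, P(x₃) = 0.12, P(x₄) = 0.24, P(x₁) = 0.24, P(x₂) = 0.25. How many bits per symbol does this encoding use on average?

L̄ = Σ pᵢ·ℓᵢ = 0.10·3 + 0.05·2 + 0.12·3 + 0.24·2 + 0.24·3 + 0.25·3 = 2.71 bits/symbol.

2.71 bits/symbol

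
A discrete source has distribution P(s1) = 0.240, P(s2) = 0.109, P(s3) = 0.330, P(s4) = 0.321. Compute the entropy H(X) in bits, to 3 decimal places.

1.897 bits

H = −Σ pᵢ log₂ pᵢ.
−0.240·log₂(0.240) = 0.4941
−0.109·log₂(0.109) = 0.3485
−0.330·log₂(0.330) = 0.5278
−0.321·log₂(0.321) = 0.5262
Sum ≈ 1.8967 → 1.897 bits.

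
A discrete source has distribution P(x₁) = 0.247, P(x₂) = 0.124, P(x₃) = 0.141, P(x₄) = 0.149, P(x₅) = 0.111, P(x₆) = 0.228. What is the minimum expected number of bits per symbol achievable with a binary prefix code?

Repeatedly combine the two least-probable nodes; the expected code length is the sum of the merged weights.
merge 111/1000 + 31/250 → 47/200
merge 141/1000 + 149/1000 → 29/100
merge 57/250 + 47/200 → 463/1000
merge 247/1000 + 29/100 → 537/1000
merge 463/1000 + 537/1000 → 1
L = 47/200 + 29/100 + 463/1000 + 537/1000 + 1 = 101/40 = 2.525 bits/symbol.

2.525 bits/symbol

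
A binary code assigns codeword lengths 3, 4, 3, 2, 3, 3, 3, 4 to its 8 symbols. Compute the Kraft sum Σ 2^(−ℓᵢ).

1

With common denominator 2^4 = 16: Σ 2^(−ℓᵢ) = 2/16 + 1/16 + 2/16 + 4/16 + 2/16 + 2/16 + 2/16 + 1/16 = 16/16 = 1.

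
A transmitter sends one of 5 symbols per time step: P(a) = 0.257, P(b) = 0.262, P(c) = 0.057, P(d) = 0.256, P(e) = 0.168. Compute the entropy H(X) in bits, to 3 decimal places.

H = −Σ pᵢ log₂ pᵢ.
−0.257·log₂(0.257) = 0.5038
−0.262·log₂(0.262) = 0.5063
−0.057·log₂(0.057) = 0.2356
−0.256·log₂(0.256) = 0.5032
−0.168·log₂(0.168) = 0.4323
Sum ≈ 2.1812 → 2.181 bits.

2.181 bits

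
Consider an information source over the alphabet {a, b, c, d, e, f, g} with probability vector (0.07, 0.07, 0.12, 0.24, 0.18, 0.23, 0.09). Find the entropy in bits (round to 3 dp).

H = −Σ pᵢ log₂ pᵢ.
−0.07·log₂(0.07) = 0.2686
−0.07·log₂(0.07) = 0.2686
−0.12·log₂(0.12) = 0.3671
−0.24·log₂(0.24) = 0.4941
−0.18·log₂(0.18) = 0.4453
−0.23·log₂(0.23) = 0.4877
−0.09·log₂(0.09) = 0.3127
Sum ≈ 2.6439 → 2.644 bits.

2.644 bits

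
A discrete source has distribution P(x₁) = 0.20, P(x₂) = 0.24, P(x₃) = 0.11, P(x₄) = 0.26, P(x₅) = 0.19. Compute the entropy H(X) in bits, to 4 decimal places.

H = −Σ pᵢ log₂ pᵢ.
−0.20·log₂(0.20) = 0.4644
−0.24·log₂(0.24) = 0.4941
−0.11·log₂(0.11) = 0.3503
−0.26·log₂(0.26) = 0.5053
−0.19·log₂(0.19) = 0.4552
Sum ≈ 2.2693 → 2.2693 bits.

2.2693 bits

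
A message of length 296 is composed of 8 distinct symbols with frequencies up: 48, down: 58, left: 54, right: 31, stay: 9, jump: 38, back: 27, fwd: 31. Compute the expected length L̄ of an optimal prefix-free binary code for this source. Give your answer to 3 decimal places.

Probabilities are the counts divided by 296.
Repeatedly combine the two least-probable nodes; the expected code length is the sum of the merged weights.
merge 9/296 + 27/296 → 9/74
merge 31/296 + 31/296 → 31/148
merge 9/74 + 19/148 → 1/4
merge 6/37 + 27/148 → 51/148
merge 29/148 + 31/148 → 15/37
merge 1/4 + 51/148 → 22/37
merge 15/37 + 22/37 → 1
L = 9/74 + 31/148 + 1/4 + 51/148 + 15/37 + 22/37 + 1 = 433/148 ≈ 2.926 bits/symbol.

2.926 bits/symbol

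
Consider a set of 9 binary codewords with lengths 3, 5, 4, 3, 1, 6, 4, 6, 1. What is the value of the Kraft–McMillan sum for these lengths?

With common denominator 2^6 = 64: Σ 2^(−ℓᵢ) = 8/64 + 2/64 + 4/64 + 8/64 + 32/64 + 1/64 + 4/64 + 1/64 + 32/64 = 92/64 = 1.4375.

1.4375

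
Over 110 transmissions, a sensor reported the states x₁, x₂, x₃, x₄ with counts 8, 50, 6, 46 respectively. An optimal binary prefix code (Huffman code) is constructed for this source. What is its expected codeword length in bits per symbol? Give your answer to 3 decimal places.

1.673 bits/symbol

Probabilities are the counts divided by 110.
Repeatedly combine the two least-probable nodes; the expected code length is the sum of the merged weights.
merge 3/55 + 4/55 → 7/55
merge 7/55 + 23/55 → 6/11
merge 5/11 + 6/11 → 1
L = 7/55 + 6/11 + 1 = 92/55 ≈ 1.673 bits/symbol.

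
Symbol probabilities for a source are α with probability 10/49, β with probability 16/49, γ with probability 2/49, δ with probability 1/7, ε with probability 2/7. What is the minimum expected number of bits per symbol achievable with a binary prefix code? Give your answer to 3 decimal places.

Repeatedly combine the two least-probable nodes; the expected code length is the sum of the merged weights.
merge 2/49 + 1/7 → 9/49
merge 9/49 + 10/49 → 19/49
merge 2/7 + 16/49 → 30/49
merge 19/49 + 30/49 → 1
L = 9/49 + 19/49 + 30/49 + 1 = 107/49 ≈ 2.184 bits/symbol.

2.184 bits/symbol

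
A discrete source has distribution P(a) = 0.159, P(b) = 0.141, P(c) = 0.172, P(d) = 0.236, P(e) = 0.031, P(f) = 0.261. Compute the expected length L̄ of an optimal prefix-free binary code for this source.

2.503 bits/symbol

Repeatedly combine the two least-probable nodes; the expected code length is the sum of the merged weights.
merge 31/1000 + 141/1000 → 43/250
merge 159/1000 + 43/250 → 331/1000
merge 43/250 + 59/250 → 51/125
merge 261/1000 + 331/1000 → 74/125
merge 51/125 + 74/125 → 1
L = 43/250 + 331/1000 + 51/125 + 74/125 + 1 = 2503/1000 = 2.503 bits/symbol.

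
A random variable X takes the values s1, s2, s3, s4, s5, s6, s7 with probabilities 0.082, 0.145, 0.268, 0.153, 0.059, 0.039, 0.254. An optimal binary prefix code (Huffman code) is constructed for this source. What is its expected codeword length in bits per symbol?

2.576 bits/symbol

Repeatedly combine the two least-probable nodes; the expected code length is the sum of the merged weights.
merge 39/1000 + 59/1000 → 49/500
merge 41/500 + 49/500 → 9/50
merge 29/200 + 153/1000 → 149/500
merge 9/50 + 127/500 → 217/500
merge 67/250 + 149/500 → 283/500
merge 217/500 + 283/500 → 1
L = 49/500 + 9/50 + 149/500 + 217/500 + 283/500 + 1 = 322/125 = 2.576 bits/symbol.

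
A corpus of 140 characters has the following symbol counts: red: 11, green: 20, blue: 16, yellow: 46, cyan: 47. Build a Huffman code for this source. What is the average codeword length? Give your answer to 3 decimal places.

Probabilities are the counts divided by 140.
Repeatedly combine the two least-probable nodes; the expected code length is the sum of the merged weights.
merge 11/140 + 4/35 → 27/140
merge 1/7 + 27/140 → 47/140
merge 23/70 + 47/140 → 93/140
merge 47/140 + 93/140 → 1
L = 27/140 + 47/140 + 93/140 + 1 = 307/140 ≈ 2.193 bits/symbol.

2.193 bits/symbol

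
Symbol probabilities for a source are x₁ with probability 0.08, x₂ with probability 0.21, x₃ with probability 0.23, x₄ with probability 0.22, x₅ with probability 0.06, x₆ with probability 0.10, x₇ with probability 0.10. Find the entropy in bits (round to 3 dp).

H = −Σ pᵢ log₂ pᵢ.
−0.08·log₂(0.08) = 0.2915
−0.21·log₂(0.21) = 0.4728
−0.23·log₂(0.23) = 0.4877
−0.22·log₂(0.22) = 0.4806
−0.06·log₂(0.06) = 0.2435
−0.10·log₂(0.10) = 0.3322
−0.10·log₂(0.10) = 0.3322
Sum ≈ 2.6405 → 2.640 bits.

2.640 bits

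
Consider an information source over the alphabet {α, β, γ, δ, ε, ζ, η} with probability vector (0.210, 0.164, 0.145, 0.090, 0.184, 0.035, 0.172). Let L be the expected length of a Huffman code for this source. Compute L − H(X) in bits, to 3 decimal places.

Entropy H = −Σ p log₂ p ≈ 2.6726 bits.
Huffman merges: 7/200+9/100→1/8; 1/8+29/200→27/100; 41/250+43/250→42/125; 23/125+21/100→197/500; 27/100+42/125→303/500; 197/500+303/500→1. L = 2731/1000 ≈ 2.7310.
L − H = 2.7310 − 2.6726 = 0.058 bits.

0.058 bits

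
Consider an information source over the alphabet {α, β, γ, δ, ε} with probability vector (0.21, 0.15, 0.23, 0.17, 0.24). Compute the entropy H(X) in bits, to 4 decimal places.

2.2998 bits

H = −Σ pᵢ log₂ pᵢ.
−0.21·log₂(0.21) = 0.4728
−0.15·log₂(0.15) = 0.4105
−0.23·log₂(0.23) = 0.4877
−0.17·log₂(0.17) = 0.4346
−0.24·log₂(0.24) = 0.4941
Sum ≈ 2.2998 → 2.2998 bits.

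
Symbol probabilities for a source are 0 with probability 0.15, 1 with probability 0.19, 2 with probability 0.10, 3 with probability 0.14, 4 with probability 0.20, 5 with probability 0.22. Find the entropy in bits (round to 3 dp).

2.540 bits

H = −Σ pᵢ log₂ pᵢ.
−0.15·log₂(0.15) = 0.4105
−0.19·log₂(0.19) = 0.4552
−0.10·log₂(0.10) = 0.3322
−0.14·log₂(0.14) = 0.3971
−0.20·log₂(0.20) = 0.4644
−0.22·log₂(0.22) = 0.4806
Sum ≈ 2.5400 → 2.540 bits.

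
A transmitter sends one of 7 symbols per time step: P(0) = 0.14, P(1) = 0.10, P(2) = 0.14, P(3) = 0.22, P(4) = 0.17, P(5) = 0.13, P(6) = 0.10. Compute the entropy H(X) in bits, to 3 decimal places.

H = −Σ pᵢ log₂ pᵢ.
−0.14·log₂(0.14) = 0.3971
−0.10·log₂(0.10) = 0.3322
−0.14·log₂(0.14) = 0.3971
−0.22·log₂(0.22) = 0.4806
−0.17·log₂(0.17) = 0.4346
−0.13·log₂(0.13) = 0.3826
−0.10·log₂(0.10) = 0.3322
Sum ≈ 2.7564 → 2.756 bits.

2.756 bits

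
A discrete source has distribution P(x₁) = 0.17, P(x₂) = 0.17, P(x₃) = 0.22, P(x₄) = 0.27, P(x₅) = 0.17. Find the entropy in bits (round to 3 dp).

H = −Σ pᵢ log₂ pᵢ.
−0.17·log₂(0.17) = 0.4346
−0.17·log₂(0.17) = 0.4346
−0.22·log₂(0.22) = 0.4806
−0.27·log₂(0.27) = 0.5100
−0.17·log₂(0.17) = 0.4346
Sum ≈ 2.2944 → 2.294 bits.

2.294 bits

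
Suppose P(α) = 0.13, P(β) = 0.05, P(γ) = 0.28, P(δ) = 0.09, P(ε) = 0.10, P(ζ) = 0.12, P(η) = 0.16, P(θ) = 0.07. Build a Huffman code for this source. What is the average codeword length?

2.84 bits/symbol

Repeatedly combine the two least-probable nodes; the expected code length is the sum of the merged weights.
merge 1/20 + 7/100 → 3/25
merge 9/100 + 1/10 → 19/100
merge 3/25 + 3/25 → 6/25
merge 13/100 + 4/25 → 29/100
merge 19/100 + 6/25 → 43/100
merge 7/25 + 29/100 → 57/100
merge 43/100 + 57/100 → 1
L = 3/25 + 19/100 + 6/25 + 29/100 + 43/100 + 57/100 + 1 = 71/25 = 2.84 bits/symbol.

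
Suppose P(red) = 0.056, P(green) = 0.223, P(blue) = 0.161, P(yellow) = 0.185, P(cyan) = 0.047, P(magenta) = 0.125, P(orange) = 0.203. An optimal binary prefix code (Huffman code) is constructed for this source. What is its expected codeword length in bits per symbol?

2.677 bits/symbol

Repeatedly combine the two least-probable nodes; the expected code length is the sum of the merged weights.
merge 47/1000 + 7/125 → 103/1000
merge 103/1000 + 1/8 → 57/250
merge 161/1000 + 37/200 → 173/500
merge 203/1000 + 223/1000 → 213/500
merge 57/250 + 173/500 → 287/500
merge 213/500 + 287/500 → 1
L = 103/1000 + 57/250 + 173/500 + 213/500 + 287/500 + 1 = 2677/1000 = 2.677 bits/symbol.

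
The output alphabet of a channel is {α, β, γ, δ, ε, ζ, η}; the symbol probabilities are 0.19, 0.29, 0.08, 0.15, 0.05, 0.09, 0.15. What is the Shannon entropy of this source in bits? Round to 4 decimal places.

2.6145 bits

H = −Σ pᵢ log₂ pᵢ.
−0.19·log₂(0.19) = 0.4552
−0.29·log₂(0.29) = 0.5179
−0.08·log₂(0.08) = 0.2915
−0.15·log₂(0.15) = 0.4105
−0.05·log₂(0.05) = 0.2161
−0.09·log₂(0.09) = 0.3127
−0.15·log₂(0.15) = 0.4105
Sum ≈ 2.6145 → 2.6145 bits.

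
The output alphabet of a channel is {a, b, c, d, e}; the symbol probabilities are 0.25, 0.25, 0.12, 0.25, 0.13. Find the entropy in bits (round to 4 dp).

H = −Σ pᵢ log₂ pᵢ.
−0.25·log₂(0.25) = 0.5000
−0.25·log₂(0.25) = 0.5000
−0.12·log₂(0.12) = 0.3671
−0.25·log₂(0.25) = 0.5000
−0.13·log₂(0.13) = 0.3826
Sum ≈ 2.2497 → 2.2497 bits.

2.2497 bits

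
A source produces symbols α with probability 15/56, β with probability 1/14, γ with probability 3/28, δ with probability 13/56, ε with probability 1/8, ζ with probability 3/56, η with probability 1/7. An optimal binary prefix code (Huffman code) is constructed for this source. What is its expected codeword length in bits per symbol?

2.625 bits/symbol

Repeatedly combine the two least-probable nodes; the expected code length is the sum of the merged weights.
merge 3/56 + 1/14 → 1/8
merge 3/28 + 1/8 → 13/56
merge 1/8 + 1/7 → 15/56
merge 13/56 + 13/56 → 13/28
merge 15/56 + 15/56 → 15/28
merge 13/28 + 15/28 → 1
L = 1/8 + 13/56 + 15/56 + 13/28 + 15/28 + 1 = 21/8 = 2.625 bits/symbol.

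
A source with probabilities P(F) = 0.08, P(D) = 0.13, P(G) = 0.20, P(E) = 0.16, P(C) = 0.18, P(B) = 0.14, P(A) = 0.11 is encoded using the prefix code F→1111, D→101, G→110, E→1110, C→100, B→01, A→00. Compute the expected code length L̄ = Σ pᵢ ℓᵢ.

2.99 bits/symbol

L̄ = Σ pᵢ·ℓᵢ = 0.08·4 + 0.13·3 + 0.20·3 + 0.16·4 + 0.18·3 + 0.14·2 + 0.11·2 = 2.99 bits/symbol.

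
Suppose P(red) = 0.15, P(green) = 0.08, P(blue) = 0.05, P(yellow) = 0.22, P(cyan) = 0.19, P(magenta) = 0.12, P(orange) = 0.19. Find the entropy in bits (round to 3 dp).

2.676 bits

H = −Σ pᵢ log₂ pᵢ.
−0.15·log₂(0.15) = 0.4105
−0.08·log₂(0.08) = 0.2915
−0.05·log₂(0.05) = 0.2161
−0.22·log₂(0.22) = 0.4806
−0.19·log₂(0.19) = 0.4552
−0.12·log₂(0.12) = 0.3671
−0.19·log₂(0.19) = 0.4552
Sum ≈ 2.6762 → 2.676 bits.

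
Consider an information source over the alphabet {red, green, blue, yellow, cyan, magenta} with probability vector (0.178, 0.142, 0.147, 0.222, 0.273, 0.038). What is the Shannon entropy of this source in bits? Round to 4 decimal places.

H = −Σ pᵢ log₂ pᵢ.
−0.178·log₂(0.178) = 0.4432
−0.142·log₂(0.142) = 0.3999
−0.147·log₂(0.147) = 0.4066
−0.222·log₂(0.222) = 0.4820
−0.273·log₂(0.273) = 0.5113
−0.038·log₂(0.038) = 0.1793
Sum ≈ 2.4224 → 2.4224 bits.

2.4224 bits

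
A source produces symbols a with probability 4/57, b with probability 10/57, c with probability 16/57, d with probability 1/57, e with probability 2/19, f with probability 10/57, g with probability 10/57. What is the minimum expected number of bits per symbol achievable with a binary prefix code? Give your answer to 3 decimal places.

2.632 bits/symbol

Repeatedly combine the two least-probable nodes; the expected code length is the sum of the merged weights.
merge 1/57 + 4/57 → 5/57
merge 5/57 + 2/19 → 11/57
merge 10/57 + 10/57 → 20/57
merge 10/57 + 11/57 → 7/19
merge 16/57 + 20/57 → 12/19
merge 7/19 + 12/19 → 1
L = 5/57 + 11/57 + 20/57 + 7/19 + 12/19 + 1 = 50/19 ≈ 2.632 bits/symbol.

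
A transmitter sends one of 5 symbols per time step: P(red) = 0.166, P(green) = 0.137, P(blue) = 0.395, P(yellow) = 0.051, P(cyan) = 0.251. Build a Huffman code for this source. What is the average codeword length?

2.147 bits/symbol

Repeatedly combine the two least-probable nodes; the expected code length is the sum of the merged weights.
merge 51/1000 + 137/1000 → 47/250
merge 83/500 + 47/250 → 177/500
merge 251/1000 + 177/500 → 121/200
merge 79/200 + 121/200 → 1
L = 47/250 + 177/500 + 121/200 + 1 = 2147/1000 = 2.147 bits/symbol.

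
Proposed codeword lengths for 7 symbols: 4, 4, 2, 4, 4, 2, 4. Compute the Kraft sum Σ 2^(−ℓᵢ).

0.8125

With common denominator 2^4 = 16: Σ 2^(−ℓᵢ) = 1/16 + 1/16 + 4/16 + 1/16 + 1/16 + 4/16 + 1/16 = 13/16 = 0.8125.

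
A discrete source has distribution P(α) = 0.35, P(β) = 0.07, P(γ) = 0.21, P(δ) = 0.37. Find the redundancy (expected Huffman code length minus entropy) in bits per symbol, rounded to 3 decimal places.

Entropy H = −Σ p log₂ p ≈ 1.8022 bits.
Huffman merges: 7/100+21/100→7/25; 7/25+7/20→63/100; 37/100+63/100→1. L = 191/100 ≈ 1.9100.
L − H = 1.9100 − 1.8022 = 0.108 bits.

0.108 bits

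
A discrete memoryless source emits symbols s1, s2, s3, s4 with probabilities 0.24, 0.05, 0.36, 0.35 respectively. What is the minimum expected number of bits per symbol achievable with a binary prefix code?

1.93 bits/symbol

Repeatedly combine the two least-probable nodes; the expected code length is the sum of the merged weights.
merge 1/20 + 6/25 → 29/100
merge 29/100 + 7/20 → 16/25
merge 9/25 + 16/25 → 1
L = 29/100 + 16/25 + 1 = 193/100 = 1.93 bits/symbol.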